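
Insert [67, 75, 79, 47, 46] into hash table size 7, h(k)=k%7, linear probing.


Insert 67: h=4 -> slot 4
Insert 75: h=5 -> slot 5
Insert 79: h=2 -> slot 2
Insert 47: h=5, 1 probes -> slot 6
Insert 46: h=4, 3 probes -> slot 0

Table: [46, None, 79, None, 67, 75, 47]


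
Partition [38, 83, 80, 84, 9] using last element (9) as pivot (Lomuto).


Pivot: 9
Place pivot at 0: [9, 83, 80, 84, 38]

Partitioned: [9, 83, 80, 84, 38]


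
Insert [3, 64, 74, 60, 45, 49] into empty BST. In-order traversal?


Insert 3: root
Insert 64: R from 3
Insert 74: R from 3 -> R from 64
Insert 60: R from 3 -> L from 64
Insert 45: R from 3 -> L from 64 -> L from 60
Insert 49: R from 3 -> L from 64 -> L from 60 -> R from 45

In-order: [3, 45, 49, 60, 64, 74]


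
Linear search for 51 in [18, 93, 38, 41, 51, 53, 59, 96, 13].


i=0: 18!=51
i=1: 93!=51
i=2: 38!=51
i=3: 41!=51
i=4: 51==51 found!

Found at 4, 5 comps


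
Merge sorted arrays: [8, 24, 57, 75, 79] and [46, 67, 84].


Take 8 from A
Take 24 from A
Take 46 from B
Take 57 from A
Take 67 from B
Take 75 from A
Take 79 from A

Merged: [8, 24, 46, 57, 67, 75, 79, 84]


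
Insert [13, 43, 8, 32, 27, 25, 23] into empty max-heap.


Insert 13: [13]
Insert 43: [43, 13]
Insert 8: [43, 13, 8]
Insert 32: [43, 32, 8, 13]
Insert 27: [43, 32, 8, 13, 27]
Insert 25: [43, 32, 25, 13, 27, 8]
Insert 23: [43, 32, 25, 13, 27, 8, 23]

Final heap: [43, 32, 25, 13, 27, 8, 23]


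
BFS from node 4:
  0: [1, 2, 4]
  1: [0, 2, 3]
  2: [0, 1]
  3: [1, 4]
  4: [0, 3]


Visit 4, enqueue [0, 3]
Visit 0, enqueue [1, 2]
Visit 3, enqueue []
Visit 1, enqueue []
Visit 2, enqueue []

BFS order: [4, 0, 3, 1, 2]


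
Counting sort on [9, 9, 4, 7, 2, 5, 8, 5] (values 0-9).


Input: [9, 9, 4, 7, 2, 5, 8, 5]
Counts: [0, 0, 1, 0, 1, 2, 0, 1, 1, 2]

Sorted: [2, 4, 5, 5, 7, 8, 9, 9]


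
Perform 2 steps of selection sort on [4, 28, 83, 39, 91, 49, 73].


Initial: [4, 28, 83, 39, 91, 49, 73]
Step 1: min=4 at 0
  Swap: [4, 28, 83, 39, 91, 49, 73]
Step 2: min=28 at 1
  Swap: [4, 28, 83, 39, 91, 49, 73]

After 2 steps: [4, 28, 83, 39, 91, 49, 73]


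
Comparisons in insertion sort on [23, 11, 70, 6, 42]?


Algorithm: insertion sort
Input: [23, 11, 70, 6, 42]
Sorted: [6, 11, 23, 42, 70]

7


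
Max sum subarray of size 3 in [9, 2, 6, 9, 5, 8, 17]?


[0:3]: 17
[1:4]: 17
[2:5]: 20
[3:6]: 22
[4:7]: 30

Max: 30 at [4:7]


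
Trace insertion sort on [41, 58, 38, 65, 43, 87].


Initial: [41, 58, 38, 65, 43, 87]
Insert 58: [41, 58, 38, 65, 43, 87]
Insert 38: [38, 41, 58, 65, 43, 87]
Insert 65: [38, 41, 58, 65, 43, 87]
Insert 43: [38, 41, 43, 58, 65, 87]
Insert 87: [38, 41, 43, 58, 65, 87]

Sorted: [38, 41, 43, 58, 65, 87]


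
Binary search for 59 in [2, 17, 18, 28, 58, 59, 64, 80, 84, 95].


Step 1: lo=0, hi=9, mid=4, val=58
Step 2: lo=5, hi=9, mid=7, val=80
Step 3: lo=5, hi=6, mid=5, val=59

Found at index 5


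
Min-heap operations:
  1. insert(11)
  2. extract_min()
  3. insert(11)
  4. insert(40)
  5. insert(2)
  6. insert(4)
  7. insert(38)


insert(11) -> [11]
extract_min()->11, []
insert(11) -> [11]
insert(40) -> [11, 40]
insert(2) -> [2, 40, 11]
insert(4) -> [2, 4, 11, 40]
insert(38) -> [2, 4, 11, 40, 38]

Final heap: [2, 4, 11, 40, 38]


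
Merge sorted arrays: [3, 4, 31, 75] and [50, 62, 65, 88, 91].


Take 3 from A
Take 4 from A
Take 31 from A
Take 50 from B
Take 62 from B
Take 65 from B
Take 75 from A

Merged: [3, 4, 31, 50, 62, 65, 75, 88, 91]


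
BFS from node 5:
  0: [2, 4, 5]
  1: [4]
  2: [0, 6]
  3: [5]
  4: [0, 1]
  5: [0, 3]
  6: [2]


Visit 5, enqueue [0, 3]
Visit 0, enqueue [2, 4]
Visit 3, enqueue []
Visit 2, enqueue [6]
Visit 4, enqueue [1]
Visit 6, enqueue []
Visit 1, enqueue []

BFS order: [5, 0, 3, 2, 4, 6, 1]


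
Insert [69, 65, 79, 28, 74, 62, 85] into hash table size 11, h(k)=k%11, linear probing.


Insert 69: h=3 -> slot 3
Insert 65: h=10 -> slot 10
Insert 79: h=2 -> slot 2
Insert 28: h=6 -> slot 6
Insert 74: h=8 -> slot 8
Insert 62: h=7 -> slot 7
Insert 85: h=8, 1 probes -> slot 9

Table: [None, None, 79, 69, None, None, 28, 62, 74, 85, 65]


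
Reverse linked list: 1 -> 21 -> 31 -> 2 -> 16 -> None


Step 1: curr=1, set curr.next=prev(None) | reversed so far: 1
Step 2: curr=21, set curr.next=prev(1) | reversed so far: 21 -> 1
Step 3: curr=31, set curr.next=prev(21) | reversed so far: 31 -> 21 -> 1
Step 4: curr=2, set curr.next=prev(31) | reversed so far: 2 -> 31 -> 21 -> 1
Step 5: curr=16, set curr.next=prev(2) | reversed so far: 16 -> 2 -> 31 -> 21 -> 1

16 -> 2 -> 31 -> 21 -> 1 -> None


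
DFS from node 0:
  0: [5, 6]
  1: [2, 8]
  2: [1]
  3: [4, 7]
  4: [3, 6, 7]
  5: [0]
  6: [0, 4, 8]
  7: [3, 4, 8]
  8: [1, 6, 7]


Visit 0, push [6, 5]
Visit 5, push []
Visit 6, push [8, 4]
Visit 4, push [7, 3]
Visit 3, push [7]
Visit 7, push [8]
Visit 8, push [1]
Visit 1, push [2]
Visit 2, push []

DFS order: [0, 5, 6, 4, 3, 7, 8, 1, 2]


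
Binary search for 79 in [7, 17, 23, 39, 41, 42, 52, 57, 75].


Step 1: lo=0, hi=8, mid=4, val=41
Step 2: lo=5, hi=8, mid=6, val=52
Step 3: lo=7, hi=8, mid=7, val=57
Step 4: lo=8, hi=8, mid=8, val=75

Not found


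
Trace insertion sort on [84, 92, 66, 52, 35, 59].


Initial: [84, 92, 66, 52, 35, 59]
Insert 92: [84, 92, 66, 52, 35, 59]
Insert 66: [66, 84, 92, 52, 35, 59]
Insert 52: [52, 66, 84, 92, 35, 59]
Insert 35: [35, 52, 66, 84, 92, 59]
Insert 59: [35, 52, 59, 66, 84, 92]

Sorted: [35, 52, 59, 66, 84, 92]


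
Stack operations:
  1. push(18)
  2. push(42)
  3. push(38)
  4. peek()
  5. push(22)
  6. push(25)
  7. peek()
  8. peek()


push(18) -> [18]
push(42) -> [18, 42]
push(38) -> [18, 42, 38]
peek()->38
push(22) -> [18, 42, 38, 22]
push(25) -> [18, 42, 38, 22, 25]
peek()->25
peek()->25

Final stack: [18, 42, 38, 22, 25]


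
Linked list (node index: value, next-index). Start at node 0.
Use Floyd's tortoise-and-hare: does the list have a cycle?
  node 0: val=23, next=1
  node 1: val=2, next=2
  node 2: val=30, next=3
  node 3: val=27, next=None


Floyd's tortoise (slow, +1) and hare (fast, +2):
  init: slow=0, fast=0
  step 1: slow=1, fast=2
  step 2: fast 2->3->None, no cycle

Cycle: no


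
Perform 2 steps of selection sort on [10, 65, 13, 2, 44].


Initial: [10, 65, 13, 2, 44]
Step 1: min=2 at 3
  Swap: [2, 65, 13, 10, 44]
Step 2: min=10 at 3
  Swap: [2, 10, 13, 65, 44]

After 2 steps: [2, 10, 13, 65, 44]


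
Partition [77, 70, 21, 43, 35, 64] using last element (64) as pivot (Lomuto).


Pivot: 64
  21 <= 64: swap -> [21, 70, 77, 43, 35, 64]
  43 <= 64: swap -> [21, 43, 77, 70, 35, 64]
  35 <= 64: swap -> [21, 43, 35, 70, 77, 64]
Place pivot at 3: [21, 43, 35, 64, 77, 70]

Partitioned: [21, 43, 35, 64, 77, 70]


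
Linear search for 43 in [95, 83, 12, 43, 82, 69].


i=0: 95!=43
i=1: 83!=43
i=2: 12!=43
i=3: 43==43 found!

Found at 3, 4 comps


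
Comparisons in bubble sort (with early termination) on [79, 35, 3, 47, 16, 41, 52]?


Algorithm: bubble sort (with early termination)
Input: [79, 35, 3, 47, 16, 41, 52]
Sorted: [3, 16, 35, 41, 47, 52, 79]

18


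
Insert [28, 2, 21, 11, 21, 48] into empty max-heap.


Insert 28: [28]
Insert 2: [28, 2]
Insert 21: [28, 2, 21]
Insert 11: [28, 11, 21, 2]
Insert 21: [28, 21, 21, 2, 11]
Insert 48: [48, 21, 28, 2, 11, 21]

Final heap: [48, 21, 28, 2, 11, 21]


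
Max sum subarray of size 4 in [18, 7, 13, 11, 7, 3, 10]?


[0:4]: 49
[1:5]: 38
[2:6]: 34
[3:7]: 31

Max: 49 at [0:4]


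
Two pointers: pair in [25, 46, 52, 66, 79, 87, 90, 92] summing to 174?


lo=0(25)+hi=7(92)=117
lo=1(46)+hi=7(92)=138
lo=2(52)+hi=7(92)=144
lo=3(66)+hi=7(92)=158
lo=4(79)+hi=7(92)=171
lo=5(87)+hi=7(92)=179
lo=5(87)+hi=6(90)=177

No pair found


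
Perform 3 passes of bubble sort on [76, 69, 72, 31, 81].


Initial: [76, 69, 72, 31, 81]
Pass 1: [69, 72, 31, 76, 81] (3 swaps)
Pass 2: [69, 31, 72, 76, 81] (1 swaps)
Pass 3: [31, 69, 72, 76, 81] (1 swaps)

After 3 passes: [31, 69, 72, 76, 81]


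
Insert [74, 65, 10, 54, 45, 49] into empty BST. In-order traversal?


Insert 74: root
Insert 65: L from 74
Insert 10: L from 74 -> L from 65
Insert 54: L from 74 -> L from 65 -> R from 10
Insert 45: L from 74 -> L from 65 -> R from 10 -> L from 54
Insert 49: L from 74 -> L from 65 -> R from 10 -> L from 54 -> R from 45

In-order: [10, 45, 49, 54, 65, 74]


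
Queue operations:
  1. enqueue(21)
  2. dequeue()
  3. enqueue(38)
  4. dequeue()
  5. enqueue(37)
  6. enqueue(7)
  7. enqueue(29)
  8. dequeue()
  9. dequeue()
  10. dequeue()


enqueue(21) -> [21]
dequeue()->21, []
enqueue(38) -> [38]
dequeue()->38, []
enqueue(37) -> [37]
enqueue(7) -> [37, 7]
enqueue(29) -> [37, 7, 29]
dequeue()->37, [7, 29]
dequeue()->7, [29]
dequeue()->29, []

Final queue: []


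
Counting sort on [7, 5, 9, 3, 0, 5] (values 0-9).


Input: [7, 5, 9, 3, 0, 5]
Counts: [1, 0, 0, 1, 0, 2, 0, 1, 0, 1]

Sorted: [0, 3, 5, 5, 7, 9]


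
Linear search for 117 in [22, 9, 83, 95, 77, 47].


i=0: 22!=117
i=1: 9!=117
i=2: 83!=117
i=3: 95!=117
i=4: 77!=117
i=5: 47!=117

Not found, 6 comps


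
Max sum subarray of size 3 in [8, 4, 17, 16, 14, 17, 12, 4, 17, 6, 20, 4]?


[0:3]: 29
[1:4]: 37
[2:5]: 47
[3:6]: 47
[4:7]: 43
[5:8]: 33
[6:9]: 33
[7:10]: 27
[8:11]: 43
[9:12]: 30

Max: 47 at [2:5]


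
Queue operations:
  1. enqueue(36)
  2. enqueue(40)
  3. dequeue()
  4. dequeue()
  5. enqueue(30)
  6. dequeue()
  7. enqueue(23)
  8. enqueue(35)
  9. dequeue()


enqueue(36) -> [36]
enqueue(40) -> [36, 40]
dequeue()->36, [40]
dequeue()->40, []
enqueue(30) -> [30]
dequeue()->30, []
enqueue(23) -> [23]
enqueue(35) -> [23, 35]
dequeue()->23, [35]

Final queue: [35]


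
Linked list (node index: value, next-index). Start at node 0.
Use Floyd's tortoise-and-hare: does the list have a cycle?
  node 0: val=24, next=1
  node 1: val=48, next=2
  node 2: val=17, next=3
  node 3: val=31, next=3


Floyd's tortoise (slow, +1) and hare (fast, +2):
  init: slow=0, fast=0
  step 1: slow=1, fast=2
  step 2: slow=2, fast=3
  step 3: slow=3, fast=3
  slow == fast at node 3: cycle detected

Cycle: yes


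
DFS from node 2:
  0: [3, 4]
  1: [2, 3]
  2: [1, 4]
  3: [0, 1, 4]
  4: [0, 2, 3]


Visit 2, push [4, 1]
Visit 1, push [3]
Visit 3, push [4, 0]
Visit 0, push [4]
Visit 4, push []

DFS order: [2, 1, 3, 0, 4]


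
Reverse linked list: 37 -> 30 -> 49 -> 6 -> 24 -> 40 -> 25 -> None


Step 1: curr=37, set curr.next=prev(None) | reversed so far: 37
Step 2: curr=30, set curr.next=prev(37) | reversed so far: 30 -> 37
Step 3: curr=49, set curr.next=prev(30) | reversed so far: 49 -> 30 -> 37
Step 4: curr=6, set curr.next=prev(49) | reversed so far: 6 -> 49 -> 30 -> 37
Step 5: curr=24, set curr.next=prev(6) | reversed so far: 24 -> 6 -> 49 -> 30 -> 37
Step 6: curr=40, set curr.next=prev(24) | reversed so far: 40 -> 24 -> 6 -> 49 -> 30 -> 37
Step 7: curr=25, set curr.next=prev(40) | reversed so far: 25 -> 40 -> 24 -> 6 -> 49 -> 30 -> 37

25 -> 40 -> 24 -> 6 -> 49 -> 30 -> 37 -> None


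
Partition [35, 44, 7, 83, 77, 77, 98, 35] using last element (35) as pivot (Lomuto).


Pivot: 35
  35 <= 35: advance i (no swap)
  7 <= 35: swap -> [35, 7, 44, 83, 77, 77, 98, 35]
Place pivot at 2: [35, 7, 35, 83, 77, 77, 98, 44]

Partitioned: [35, 7, 35, 83, 77, 77, 98, 44]


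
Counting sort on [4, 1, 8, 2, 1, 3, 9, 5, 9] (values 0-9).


Input: [4, 1, 8, 2, 1, 3, 9, 5, 9]
Counts: [0, 2, 1, 1, 1, 1, 0, 0, 1, 2]

Sorted: [1, 1, 2, 3, 4, 5, 8, 9, 9]


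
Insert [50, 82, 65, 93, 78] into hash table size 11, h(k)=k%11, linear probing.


Insert 50: h=6 -> slot 6
Insert 82: h=5 -> slot 5
Insert 65: h=10 -> slot 10
Insert 93: h=5, 2 probes -> slot 7
Insert 78: h=1 -> slot 1

Table: [None, 78, None, None, None, 82, 50, 93, None, None, 65]


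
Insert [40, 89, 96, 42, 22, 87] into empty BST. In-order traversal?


Insert 40: root
Insert 89: R from 40
Insert 96: R from 40 -> R from 89
Insert 42: R from 40 -> L from 89
Insert 22: L from 40
Insert 87: R from 40 -> L from 89 -> R from 42

In-order: [22, 40, 42, 87, 89, 96]


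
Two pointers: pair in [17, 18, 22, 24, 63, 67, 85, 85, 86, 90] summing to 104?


lo=0(17)+hi=9(90)=107
lo=0(17)+hi=8(86)=103
lo=1(18)+hi=8(86)=104

Yes: 18+86=104


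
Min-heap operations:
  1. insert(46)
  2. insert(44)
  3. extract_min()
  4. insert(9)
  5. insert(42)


insert(46) -> [46]
insert(44) -> [44, 46]
extract_min()->44, [46]
insert(9) -> [9, 46]
insert(42) -> [9, 46, 42]

Final heap: [9, 46, 42]


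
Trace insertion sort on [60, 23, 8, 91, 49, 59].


Initial: [60, 23, 8, 91, 49, 59]
Insert 23: [23, 60, 8, 91, 49, 59]
Insert 8: [8, 23, 60, 91, 49, 59]
Insert 91: [8, 23, 60, 91, 49, 59]
Insert 49: [8, 23, 49, 60, 91, 59]
Insert 59: [8, 23, 49, 59, 60, 91]

Sorted: [8, 23, 49, 59, 60, 91]


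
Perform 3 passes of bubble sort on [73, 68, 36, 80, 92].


Initial: [73, 68, 36, 80, 92]
Pass 1: [68, 36, 73, 80, 92] (2 swaps)
Pass 2: [36, 68, 73, 80, 92] (1 swaps)
Pass 3: [36, 68, 73, 80, 92] (0 swaps)

After 3 passes: [36, 68, 73, 80, 92]


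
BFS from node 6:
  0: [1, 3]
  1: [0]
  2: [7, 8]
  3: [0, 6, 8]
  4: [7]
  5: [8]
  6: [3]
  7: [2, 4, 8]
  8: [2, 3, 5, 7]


Visit 6, enqueue [3]
Visit 3, enqueue [0, 8]
Visit 0, enqueue [1]
Visit 8, enqueue [2, 5, 7]
Visit 1, enqueue []
Visit 2, enqueue []
Visit 5, enqueue []
Visit 7, enqueue [4]
Visit 4, enqueue []

BFS order: [6, 3, 0, 8, 1, 2, 5, 7, 4]


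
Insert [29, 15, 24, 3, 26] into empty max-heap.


Insert 29: [29]
Insert 15: [29, 15]
Insert 24: [29, 15, 24]
Insert 3: [29, 15, 24, 3]
Insert 26: [29, 26, 24, 3, 15]

Final heap: [29, 26, 24, 3, 15]


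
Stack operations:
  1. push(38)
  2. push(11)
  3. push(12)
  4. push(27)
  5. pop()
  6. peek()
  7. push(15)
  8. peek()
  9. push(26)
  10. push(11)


push(38) -> [38]
push(11) -> [38, 11]
push(12) -> [38, 11, 12]
push(27) -> [38, 11, 12, 27]
pop()->27, [38, 11, 12]
peek()->12
push(15) -> [38, 11, 12, 15]
peek()->15
push(26) -> [38, 11, 12, 15, 26]
push(11) -> [38, 11, 12, 15, 26, 11]

Final stack: [38, 11, 12, 15, 26, 11]


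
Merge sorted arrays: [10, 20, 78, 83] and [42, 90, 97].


Take 10 from A
Take 20 from A
Take 42 from B
Take 78 from A
Take 83 from A

Merged: [10, 20, 42, 78, 83, 90, 97]


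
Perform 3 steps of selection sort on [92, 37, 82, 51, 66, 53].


Initial: [92, 37, 82, 51, 66, 53]
Step 1: min=37 at 1
  Swap: [37, 92, 82, 51, 66, 53]
Step 2: min=51 at 3
  Swap: [37, 51, 82, 92, 66, 53]
Step 3: min=53 at 5
  Swap: [37, 51, 53, 92, 66, 82]

After 3 steps: [37, 51, 53, 92, 66, 82]


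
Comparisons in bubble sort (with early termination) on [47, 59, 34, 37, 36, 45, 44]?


Algorithm: bubble sort (with early termination)
Input: [47, 59, 34, 37, 36, 45, 44]
Sorted: [34, 36, 37, 44, 45, 47, 59]

18


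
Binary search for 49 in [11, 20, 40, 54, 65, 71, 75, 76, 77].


Step 1: lo=0, hi=8, mid=4, val=65
Step 2: lo=0, hi=3, mid=1, val=20
Step 3: lo=2, hi=3, mid=2, val=40
Step 4: lo=3, hi=3, mid=3, val=54

Not found


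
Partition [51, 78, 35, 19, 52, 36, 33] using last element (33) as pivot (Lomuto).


Pivot: 33
  19 <= 33: swap -> [19, 78, 35, 51, 52, 36, 33]
Place pivot at 1: [19, 33, 35, 51, 52, 36, 78]

Partitioned: [19, 33, 35, 51, 52, 36, 78]


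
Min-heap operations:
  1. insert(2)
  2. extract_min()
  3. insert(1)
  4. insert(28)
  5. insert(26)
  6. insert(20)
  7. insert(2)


insert(2) -> [2]
extract_min()->2, []
insert(1) -> [1]
insert(28) -> [1, 28]
insert(26) -> [1, 28, 26]
insert(20) -> [1, 20, 26, 28]
insert(2) -> [1, 2, 26, 28, 20]

Final heap: [1, 2, 26, 28, 20]


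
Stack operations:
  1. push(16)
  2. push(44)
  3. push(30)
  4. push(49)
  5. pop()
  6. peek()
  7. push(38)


push(16) -> [16]
push(44) -> [16, 44]
push(30) -> [16, 44, 30]
push(49) -> [16, 44, 30, 49]
pop()->49, [16, 44, 30]
peek()->30
push(38) -> [16, 44, 30, 38]

Final stack: [16, 44, 30, 38]


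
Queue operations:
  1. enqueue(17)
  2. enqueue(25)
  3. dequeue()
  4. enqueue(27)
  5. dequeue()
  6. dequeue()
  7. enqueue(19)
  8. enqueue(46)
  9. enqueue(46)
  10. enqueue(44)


enqueue(17) -> [17]
enqueue(25) -> [17, 25]
dequeue()->17, [25]
enqueue(27) -> [25, 27]
dequeue()->25, [27]
dequeue()->27, []
enqueue(19) -> [19]
enqueue(46) -> [19, 46]
enqueue(46) -> [19, 46, 46]
enqueue(44) -> [19, 46, 46, 44]

Final queue: [19, 46, 46, 44]


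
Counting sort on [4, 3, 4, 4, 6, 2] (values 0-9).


Input: [4, 3, 4, 4, 6, 2]
Counts: [0, 0, 1, 1, 3, 0, 1, 0, 0, 0]

Sorted: [2, 3, 4, 4, 4, 6]


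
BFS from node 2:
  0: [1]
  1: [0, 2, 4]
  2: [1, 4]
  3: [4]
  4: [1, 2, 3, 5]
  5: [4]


Visit 2, enqueue [1, 4]
Visit 1, enqueue [0]
Visit 4, enqueue [3, 5]
Visit 0, enqueue []
Visit 3, enqueue []
Visit 5, enqueue []

BFS order: [2, 1, 4, 0, 3, 5]


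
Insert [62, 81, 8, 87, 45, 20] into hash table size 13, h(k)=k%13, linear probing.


Insert 62: h=10 -> slot 10
Insert 81: h=3 -> slot 3
Insert 8: h=8 -> slot 8
Insert 87: h=9 -> slot 9
Insert 45: h=6 -> slot 6
Insert 20: h=7 -> slot 7

Table: [None, None, None, 81, None, None, 45, 20, 8, 87, 62, None, None]


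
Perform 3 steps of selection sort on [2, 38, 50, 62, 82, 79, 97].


Initial: [2, 38, 50, 62, 82, 79, 97]
Step 1: min=2 at 0
  Swap: [2, 38, 50, 62, 82, 79, 97]
Step 2: min=38 at 1
  Swap: [2, 38, 50, 62, 82, 79, 97]
Step 3: min=50 at 2
  Swap: [2, 38, 50, 62, 82, 79, 97]

After 3 steps: [2, 38, 50, 62, 82, 79, 97]


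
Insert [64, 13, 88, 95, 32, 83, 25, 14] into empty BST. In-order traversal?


Insert 64: root
Insert 13: L from 64
Insert 88: R from 64
Insert 95: R from 64 -> R from 88
Insert 32: L from 64 -> R from 13
Insert 83: R from 64 -> L from 88
Insert 25: L from 64 -> R from 13 -> L from 32
Insert 14: L from 64 -> R from 13 -> L from 32 -> L from 25

In-order: [13, 14, 25, 32, 64, 83, 88, 95]


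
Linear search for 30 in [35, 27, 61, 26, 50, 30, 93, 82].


i=0: 35!=30
i=1: 27!=30
i=2: 61!=30
i=3: 26!=30
i=4: 50!=30
i=5: 30==30 found!

Found at 5, 6 comps


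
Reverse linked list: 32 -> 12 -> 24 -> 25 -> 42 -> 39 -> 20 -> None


Step 1: curr=32, set curr.next=prev(None) | reversed so far: 32
Step 2: curr=12, set curr.next=prev(32) | reversed so far: 12 -> 32
Step 3: curr=24, set curr.next=prev(12) | reversed so far: 24 -> 12 -> 32
Step 4: curr=25, set curr.next=prev(24) | reversed so far: 25 -> 24 -> 12 -> 32
Step 5: curr=42, set curr.next=prev(25) | reversed so far: 42 -> 25 -> 24 -> 12 -> 32
Step 6: curr=39, set curr.next=prev(42) | reversed so far: 39 -> 42 -> 25 -> 24 -> 12 -> 32
Step 7: curr=20, set curr.next=prev(39) | reversed so far: 20 -> 39 -> 42 -> 25 -> 24 -> 12 -> 32

20 -> 39 -> 42 -> 25 -> 24 -> 12 -> 32 -> None


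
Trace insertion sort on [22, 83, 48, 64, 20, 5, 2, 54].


Initial: [22, 83, 48, 64, 20, 5, 2, 54]
Insert 83: [22, 83, 48, 64, 20, 5, 2, 54]
Insert 48: [22, 48, 83, 64, 20, 5, 2, 54]
Insert 64: [22, 48, 64, 83, 20, 5, 2, 54]
Insert 20: [20, 22, 48, 64, 83, 5, 2, 54]
Insert 5: [5, 20, 22, 48, 64, 83, 2, 54]
Insert 2: [2, 5, 20, 22, 48, 64, 83, 54]
Insert 54: [2, 5, 20, 22, 48, 54, 64, 83]

Sorted: [2, 5, 20, 22, 48, 54, 64, 83]


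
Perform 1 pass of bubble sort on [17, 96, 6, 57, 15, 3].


Initial: [17, 96, 6, 57, 15, 3]
Pass 1: [17, 6, 57, 15, 3, 96] (4 swaps)

After 1 pass: [17, 6, 57, 15, 3, 96]


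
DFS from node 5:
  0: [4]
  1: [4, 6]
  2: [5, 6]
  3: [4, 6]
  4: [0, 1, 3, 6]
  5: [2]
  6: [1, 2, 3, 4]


Visit 5, push [2]
Visit 2, push [6]
Visit 6, push [4, 3, 1]
Visit 1, push [4]
Visit 4, push [3, 0]
Visit 0, push []
Visit 3, push []

DFS order: [5, 2, 6, 1, 4, 0, 3]


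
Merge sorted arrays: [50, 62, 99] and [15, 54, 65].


Take 15 from B
Take 50 from A
Take 54 from B
Take 62 from A
Take 65 from B

Merged: [15, 50, 54, 62, 65, 99]


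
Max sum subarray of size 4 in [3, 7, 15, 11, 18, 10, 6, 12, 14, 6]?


[0:4]: 36
[1:5]: 51
[2:6]: 54
[3:7]: 45
[4:8]: 46
[5:9]: 42
[6:10]: 38

Max: 54 at [2:6]


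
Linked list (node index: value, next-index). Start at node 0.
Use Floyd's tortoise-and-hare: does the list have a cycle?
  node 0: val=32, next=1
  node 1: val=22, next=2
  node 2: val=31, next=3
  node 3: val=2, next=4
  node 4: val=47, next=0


Floyd's tortoise (slow, +1) and hare (fast, +2):
  init: slow=0, fast=0
  step 1: slow=1, fast=2
  step 2: slow=2, fast=4
  step 3: slow=3, fast=1
  step 4: slow=4, fast=3
  step 5: slow=0, fast=0
  slow == fast at node 0: cycle detected

Cycle: yes


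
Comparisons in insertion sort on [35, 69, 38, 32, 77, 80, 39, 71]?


Algorithm: insertion sort
Input: [35, 69, 38, 32, 77, 80, 39, 71]
Sorted: [32, 35, 38, 39, 69, 71, 77, 80]

15


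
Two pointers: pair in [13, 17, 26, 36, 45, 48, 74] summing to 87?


lo=0(13)+hi=6(74)=87

Yes: 13+74=87


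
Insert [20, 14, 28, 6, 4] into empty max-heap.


Insert 20: [20]
Insert 14: [20, 14]
Insert 28: [28, 14, 20]
Insert 6: [28, 14, 20, 6]
Insert 4: [28, 14, 20, 6, 4]

Final heap: [28, 14, 20, 6, 4]


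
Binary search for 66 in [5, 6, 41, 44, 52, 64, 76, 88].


Step 1: lo=0, hi=7, mid=3, val=44
Step 2: lo=4, hi=7, mid=5, val=64
Step 3: lo=6, hi=7, mid=6, val=76

Not found


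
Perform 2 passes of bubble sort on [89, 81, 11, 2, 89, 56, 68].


Initial: [89, 81, 11, 2, 89, 56, 68]
Pass 1: [81, 11, 2, 89, 56, 68, 89] (5 swaps)
Pass 2: [11, 2, 81, 56, 68, 89, 89] (4 swaps)

After 2 passes: [11, 2, 81, 56, 68, 89, 89]


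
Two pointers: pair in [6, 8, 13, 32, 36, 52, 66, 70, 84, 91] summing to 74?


lo=0(6)+hi=9(91)=97
lo=0(6)+hi=8(84)=90
lo=0(6)+hi=7(70)=76
lo=0(6)+hi=6(66)=72
lo=1(8)+hi=6(66)=74

Yes: 8+66=74


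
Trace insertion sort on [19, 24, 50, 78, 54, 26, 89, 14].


Initial: [19, 24, 50, 78, 54, 26, 89, 14]
Insert 24: [19, 24, 50, 78, 54, 26, 89, 14]
Insert 50: [19, 24, 50, 78, 54, 26, 89, 14]
Insert 78: [19, 24, 50, 78, 54, 26, 89, 14]
Insert 54: [19, 24, 50, 54, 78, 26, 89, 14]
Insert 26: [19, 24, 26, 50, 54, 78, 89, 14]
Insert 89: [19, 24, 26, 50, 54, 78, 89, 14]
Insert 14: [14, 19, 24, 26, 50, 54, 78, 89]

Sorted: [14, 19, 24, 26, 50, 54, 78, 89]


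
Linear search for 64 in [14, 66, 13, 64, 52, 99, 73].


i=0: 14!=64
i=1: 66!=64
i=2: 13!=64
i=3: 64==64 found!

Found at 3, 4 comps


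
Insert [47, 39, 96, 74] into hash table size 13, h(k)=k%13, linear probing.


Insert 47: h=8 -> slot 8
Insert 39: h=0 -> slot 0
Insert 96: h=5 -> slot 5
Insert 74: h=9 -> slot 9

Table: [39, None, None, None, None, 96, None, None, 47, 74, None, None, None]


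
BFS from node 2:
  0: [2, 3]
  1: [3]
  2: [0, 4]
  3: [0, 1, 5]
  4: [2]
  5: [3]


Visit 2, enqueue [0, 4]
Visit 0, enqueue [3]
Visit 4, enqueue []
Visit 3, enqueue [1, 5]
Visit 1, enqueue []
Visit 5, enqueue []

BFS order: [2, 0, 4, 3, 1, 5]


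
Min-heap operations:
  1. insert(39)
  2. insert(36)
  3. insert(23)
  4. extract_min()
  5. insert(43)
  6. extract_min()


insert(39) -> [39]
insert(36) -> [36, 39]
insert(23) -> [23, 39, 36]
extract_min()->23, [36, 39]
insert(43) -> [36, 39, 43]
extract_min()->36, [39, 43]

Final heap: [39, 43]


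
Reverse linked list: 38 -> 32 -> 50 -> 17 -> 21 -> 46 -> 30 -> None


Step 1: curr=38, set curr.next=prev(None) | reversed so far: 38
Step 2: curr=32, set curr.next=prev(38) | reversed so far: 32 -> 38
Step 3: curr=50, set curr.next=prev(32) | reversed so far: 50 -> 32 -> 38
Step 4: curr=17, set curr.next=prev(50) | reversed so far: 17 -> 50 -> 32 -> 38
Step 5: curr=21, set curr.next=prev(17) | reversed so far: 21 -> 17 -> 50 -> 32 -> 38
Step 6: curr=46, set curr.next=prev(21) | reversed so far: 46 -> 21 -> 17 -> 50 -> 32 -> 38
Step 7: curr=30, set curr.next=prev(46) | reversed so far: 30 -> 46 -> 21 -> 17 -> 50 -> 32 -> 38

30 -> 46 -> 21 -> 17 -> 50 -> 32 -> 38 -> None


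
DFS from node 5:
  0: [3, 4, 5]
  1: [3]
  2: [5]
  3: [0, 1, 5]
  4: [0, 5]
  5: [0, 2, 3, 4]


Visit 5, push [4, 3, 2, 0]
Visit 0, push [4, 3]
Visit 3, push [1]
Visit 1, push []
Visit 4, push []
Visit 2, push []

DFS order: [5, 0, 3, 1, 4, 2]


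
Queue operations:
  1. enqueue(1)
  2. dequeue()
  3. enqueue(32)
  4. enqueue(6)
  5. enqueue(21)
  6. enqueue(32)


enqueue(1) -> [1]
dequeue()->1, []
enqueue(32) -> [32]
enqueue(6) -> [32, 6]
enqueue(21) -> [32, 6, 21]
enqueue(32) -> [32, 6, 21, 32]

Final queue: [32, 6, 21, 32]


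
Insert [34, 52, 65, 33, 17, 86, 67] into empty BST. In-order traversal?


Insert 34: root
Insert 52: R from 34
Insert 65: R from 34 -> R from 52
Insert 33: L from 34
Insert 17: L from 34 -> L from 33
Insert 86: R from 34 -> R from 52 -> R from 65
Insert 67: R from 34 -> R from 52 -> R from 65 -> L from 86

In-order: [17, 33, 34, 52, 65, 67, 86]


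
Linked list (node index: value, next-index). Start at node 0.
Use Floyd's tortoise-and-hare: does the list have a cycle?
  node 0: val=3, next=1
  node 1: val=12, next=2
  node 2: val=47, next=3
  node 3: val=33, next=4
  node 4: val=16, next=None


Floyd's tortoise (slow, +1) and hare (fast, +2):
  init: slow=0, fast=0
  step 1: slow=1, fast=2
  step 2: slow=2, fast=4
  step 3: fast -> None, no cycle

Cycle: no


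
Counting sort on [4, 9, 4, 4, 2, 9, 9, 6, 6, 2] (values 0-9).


Input: [4, 9, 4, 4, 2, 9, 9, 6, 6, 2]
Counts: [0, 0, 2, 0, 3, 0, 2, 0, 0, 3]

Sorted: [2, 2, 4, 4, 4, 6, 6, 9, 9, 9]


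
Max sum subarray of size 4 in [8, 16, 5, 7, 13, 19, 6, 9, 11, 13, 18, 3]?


[0:4]: 36
[1:5]: 41
[2:6]: 44
[3:7]: 45
[4:8]: 47
[5:9]: 45
[6:10]: 39
[7:11]: 51
[8:12]: 45

Max: 51 at [7:11]


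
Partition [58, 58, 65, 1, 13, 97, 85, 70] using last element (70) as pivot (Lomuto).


Pivot: 70
  58 <= 70: advance i (no swap)
  58 <= 70: advance i (no swap)
  65 <= 70: advance i (no swap)
  1 <= 70: advance i (no swap)
  13 <= 70: advance i (no swap)
Place pivot at 5: [58, 58, 65, 1, 13, 70, 85, 97]

Partitioned: [58, 58, 65, 1, 13, 70, 85, 97]


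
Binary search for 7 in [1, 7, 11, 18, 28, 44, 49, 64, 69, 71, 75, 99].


Step 1: lo=0, hi=11, mid=5, val=44
Step 2: lo=0, hi=4, mid=2, val=11
Step 3: lo=0, hi=1, mid=0, val=1
Step 4: lo=1, hi=1, mid=1, val=7

Found at index 1


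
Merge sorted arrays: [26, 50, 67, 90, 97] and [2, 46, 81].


Take 2 from B
Take 26 from A
Take 46 from B
Take 50 from A
Take 67 from A
Take 81 from B

Merged: [2, 26, 46, 50, 67, 81, 90, 97]


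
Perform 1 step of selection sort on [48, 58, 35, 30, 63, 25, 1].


Initial: [48, 58, 35, 30, 63, 25, 1]
Step 1: min=1 at 6
  Swap: [1, 58, 35, 30, 63, 25, 48]

After 1 step: [1, 58, 35, 30, 63, 25, 48]


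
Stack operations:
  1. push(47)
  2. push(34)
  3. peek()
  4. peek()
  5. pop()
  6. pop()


push(47) -> [47]
push(34) -> [47, 34]
peek()->34
peek()->34
pop()->34, [47]
pop()->47, []

Final stack: []


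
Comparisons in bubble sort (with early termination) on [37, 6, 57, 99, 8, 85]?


Algorithm: bubble sort (with early termination)
Input: [37, 6, 57, 99, 8, 85]
Sorted: [6, 8, 37, 57, 85, 99]

14


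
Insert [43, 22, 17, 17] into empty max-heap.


Insert 43: [43]
Insert 22: [43, 22]
Insert 17: [43, 22, 17]
Insert 17: [43, 22, 17, 17]

Final heap: [43, 22, 17, 17]


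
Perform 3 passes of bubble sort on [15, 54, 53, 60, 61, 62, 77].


Initial: [15, 54, 53, 60, 61, 62, 77]
Pass 1: [15, 53, 54, 60, 61, 62, 77] (1 swaps)
Pass 2: [15, 53, 54, 60, 61, 62, 77] (0 swaps)
Pass 3: [15, 53, 54, 60, 61, 62, 77] (0 swaps)

After 3 passes: [15, 53, 54, 60, 61, 62, 77]


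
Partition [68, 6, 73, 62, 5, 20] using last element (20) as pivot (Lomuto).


Pivot: 20
  6 <= 20: swap -> [6, 68, 73, 62, 5, 20]
  5 <= 20: swap -> [6, 5, 73, 62, 68, 20]
Place pivot at 2: [6, 5, 20, 62, 68, 73]

Partitioned: [6, 5, 20, 62, 68, 73]


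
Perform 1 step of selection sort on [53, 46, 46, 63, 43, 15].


Initial: [53, 46, 46, 63, 43, 15]
Step 1: min=15 at 5
  Swap: [15, 46, 46, 63, 43, 53]

After 1 step: [15, 46, 46, 63, 43, 53]


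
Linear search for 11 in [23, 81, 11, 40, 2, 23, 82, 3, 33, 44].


i=0: 23!=11
i=1: 81!=11
i=2: 11==11 found!

Found at 2, 3 comps


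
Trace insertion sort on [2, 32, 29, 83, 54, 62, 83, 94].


Initial: [2, 32, 29, 83, 54, 62, 83, 94]
Insert 32: [2, 32, 29, 83, 54, 62, 83, 94]
Insert 29: [2, 29, 32, 83, 54, 62, 83, 94]
Insert 83: [2, 29, 32, 83, 54, 62, 83, 94]
Insert 54: [2, 29, 32, 54, 83, 62, 83, 94]
Insert 62: [2, 29, 32, 54, 62, 83, 83, 94]
Insert 83: [2, 29, 32, 54, 62, 83, 83, 94]
Insert 94: [2, 29, 32, 54, 62, 83, 83, 94]

Sorted: [2, 29, 32, 54, 62, 83, 83, 94]


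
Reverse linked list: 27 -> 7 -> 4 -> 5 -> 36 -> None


Step 1: curr=27, set curr.next=prev(None) | reversed so far: 27
Step 2: curr=7, set curr.next=prev(27) | reversed so far: 7 -> 27
Step 3: curr=4, set curr.next=prev(7) | reversed so far: 4 -> 7 -> 27
Step 4: curr=5, set curr.next=prev(4) | reversed so far: 5 -> 4 -> 7 -> 27
Step 5: curr=36, set curr.next=prev(5) | reversed so far: 36 -> 5 -> 4 -> 7 -> 27

36 -> 5 -> 4 -> 7 -> 27 -> None


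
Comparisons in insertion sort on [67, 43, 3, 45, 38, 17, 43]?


Algorithm: insertion sort
Input: [67, 43, 3, 45, 38, 17, 43]
Sorted: [3, 17, 38, 43, 43, 45, 67]

17


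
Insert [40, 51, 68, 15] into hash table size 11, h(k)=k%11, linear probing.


Insert 40: h=7 -> slot 7
Insert 51: h=7, 1 probes -> slot 8
Insert 68: h=2 -> slot 2
Insert 15: h=4 -> slot 4

Table: [None, None, 68, None, 15, None, None, 40, 51, None, None]


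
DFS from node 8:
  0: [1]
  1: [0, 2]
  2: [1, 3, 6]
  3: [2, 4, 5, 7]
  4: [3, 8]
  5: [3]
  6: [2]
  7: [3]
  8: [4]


Visit 8, push [4]
Visit 4, push [3]
Visit 3, push [7, 5, 2]
Visit 2, push [6, 1]
Visit 1, push [0]
Visit 0, push []
Visit 6, push []
Visit 5, push []
Visit 7, push []

DFS order: [8, 4, 3, 2, 1, 0, 6, 5, 7]


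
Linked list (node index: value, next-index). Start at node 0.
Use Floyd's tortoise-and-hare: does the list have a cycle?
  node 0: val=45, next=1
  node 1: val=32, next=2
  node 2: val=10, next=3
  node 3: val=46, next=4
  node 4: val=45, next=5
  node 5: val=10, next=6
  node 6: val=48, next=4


Floyd's tortoise (slow, +1) and hare (fast, +2):
  init: slow=0, fast=0
  step 1: slow=1, fast=2
  step 2: slow=2, fast=4
  step 3: slow=3, fast=6
  step 4: slow=4, fast=5
  step 5: slow=5, fast=4
  step 6: slow=6, fast=6
  slow == fast at node 6: cycle detected

Cycle: yes


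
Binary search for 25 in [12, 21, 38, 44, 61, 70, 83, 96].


Step 1: lo=0, hi=7, mid=3, val=44
Step 2: lo=0, hi=2, mid=1, val=21
Step 3: lo=2, hi=2, mid=2, val=38

Not found


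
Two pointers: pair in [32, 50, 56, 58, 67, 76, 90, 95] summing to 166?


lo=0(32)+hi=7(95)=127
lo=1(50)+hi=7(95)=145
lo=2(56)+hi=7(95)=151
lo=3(58)+hi=7(95)=153
lo=4(67)+hi=7(95)=162
lo=5(76)+hi=7(95)=171
lo=5(76)+hi=6(90)=166

Yes: 76+90=166


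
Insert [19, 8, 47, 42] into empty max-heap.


Insert 19: [19]
Insert 8: [19, 8]
Insert 47: [47, 8, 19]
Insert 42: [47, 42, 19, 8]

Final heap: [47, 42, 19, 8]


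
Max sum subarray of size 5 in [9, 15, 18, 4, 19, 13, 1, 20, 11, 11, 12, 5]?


[0:5]: 65
[1:6]: 69
[2:7]: 55
[3:8]: 57
[4:9]: 64
[5:10]: 56
[6:11]: 55
[7:12]: 59

Max: 69 at [1:6]


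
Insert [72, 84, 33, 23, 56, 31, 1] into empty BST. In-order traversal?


Insert 72: root
Insert 84: R from 72
Insert 33: L from 72
Insert 23: L from 72 -> L from 33
Insert 56: L from 72 -> R from 33
Insert 31: L from 72 -> L from 33 -> R from 23
Insert 1: L from 72 -> L from 33 -> L from 23

In-order: [1, 23, 31, 33, 56, 72, 84]


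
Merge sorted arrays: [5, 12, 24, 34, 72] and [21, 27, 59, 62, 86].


Take 5 from A
Take 12 from A
Take 21 from B
Take 24 from A
Take 27 from B
Take 34 from A
Take 59 from B
Take 62 from B
Take 72 from A

Merged: [5, 12, 21, 24, 27, 34, 59, 62, 72, 86]


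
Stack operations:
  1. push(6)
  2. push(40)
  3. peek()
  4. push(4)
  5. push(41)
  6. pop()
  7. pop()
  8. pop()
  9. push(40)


push(6) -> [6]
push(40) -> [6, 40]
peek()->40
push(4) -> [6, 40, 4]
push(41) -> [6, 40, 4, 41]
pop()->41, [6, 40, 4]
pop()->4, [6, 40]
pop()->40, [6]
push(40) -> [6, 40]

Final stack: [6, 40]


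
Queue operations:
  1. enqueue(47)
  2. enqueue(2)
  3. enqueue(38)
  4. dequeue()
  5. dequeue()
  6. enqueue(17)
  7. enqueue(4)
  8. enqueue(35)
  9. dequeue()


enqueue(47) -> [47]
enqueue(2) -> [47, 2]
enqueue(38) -> [47, 2, 38]
dequeue()->47, [2, 38]
dequeue()->2, [38]
enqueue(17) -> [38, 17]
enqueue(4) -> [38, 17, 4]
enqueue(35) -> [38, 17, 4, 35]
dequeue()->38, [17, 4, 35]

Final queue: [17, 4, 35]


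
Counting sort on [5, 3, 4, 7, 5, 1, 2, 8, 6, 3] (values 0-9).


Input: [5, 3, 4, 7, 5, 1, 2, 8, 6, 3]
Counts: [0, 1, 1, 2, 1, 2, 1, 1, 1, 0]

Sorted: [1, 2, 3, 3, 4, 5, 5, 6, 7, 8]


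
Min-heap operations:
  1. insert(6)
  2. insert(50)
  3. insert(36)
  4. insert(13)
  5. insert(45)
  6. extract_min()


insert(6) -> [6]
insert(50) -> [6, 50]
insert(36) -> [6, 50, 36]
insert(13) -> [6, 13, 36, 50]
insert(45) -> [6, 13, 36, 50, 45]
extract_min()->6, [13, 45, 36, 50]

Final heap: [13, 45, 36, 50]


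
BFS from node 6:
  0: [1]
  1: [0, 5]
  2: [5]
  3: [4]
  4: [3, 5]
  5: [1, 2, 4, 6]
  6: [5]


Visit 6, enqueue [5]
Visit 5, enqueue [1, 2, 4]
Visit 1, enqueue [0]
Visit 2, enqueue []
Visit 4, enqueue [3]
Visit 0, enqueue []
Visit 3, enqueue []

BFS order: [6, 5, 1, 2, 4, 0, 3]


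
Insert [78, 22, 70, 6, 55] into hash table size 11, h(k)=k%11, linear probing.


Insert 78: h=1 -> slot 1
Insert 22: h=0 -> slot 0
Insert 70: h=4 -> slot 4
Insert 6: h=6 -> slot 6
Insert 55: h=0, 2 probes -> slot 2

Table: [22, 78, 55, None, 70, None, 6, None, None, None, None]


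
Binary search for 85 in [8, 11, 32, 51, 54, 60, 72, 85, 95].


Step 1: lo=0, hi=8, mid=4, val=54
Step 2: lo=5, hi=8, mid=6, val=72
Step 3: lo=7, hi=8, mid=7, val=85

Found at index 7


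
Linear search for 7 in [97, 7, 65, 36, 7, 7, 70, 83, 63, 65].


i=0: 97!=7
i=1: 7==7 found!

Found at 1, 2 comps


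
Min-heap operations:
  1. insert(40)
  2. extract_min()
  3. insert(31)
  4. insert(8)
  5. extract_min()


insert(40) -> [40]
extract_min()->40, []
insert(31) -> [31]
insert(8) -> [8, 31]
extract_min()->8, [31]

Final heap: [31]


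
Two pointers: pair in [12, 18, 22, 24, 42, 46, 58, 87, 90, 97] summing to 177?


lo=0(12)+hi=9(97)=109
lo=1(18)+hi=9(97)=115
lo=2(22)+hi=9(97)=119
lo=3(24)+hi=9(97)=121
lo=4(42)+hi=9(97)=139
lo=5(46)+hi=9(97)=143
lo=6(58)+hi=9(97)=155
lo=7(87)+hi=9(97)=184
lo=7(87)+hi=8(90)=177

Yes: 87+90=177


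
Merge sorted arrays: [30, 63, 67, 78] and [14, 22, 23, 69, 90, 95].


Take 14 from B
Take 22 from B
Take 23 from B
Take 30 from A
Take 63 from A
Take 67 from A
Take 69 from B
Take 78 from A

Merged: [14, 22, 23, 30, 63, 67, 69, 78, 90, 95]


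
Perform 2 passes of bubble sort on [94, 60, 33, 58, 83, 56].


Initial: [94, 60, 33, 58, 83, 56]
Pass 1: [60, 33, 58, 83, 56, 94] (5 swaps)
Pass 2: [33, 58, 60, 56, 83, 94] (3 swaps)

After 2 passes: [33, 58, 60, 56, 83, 94]


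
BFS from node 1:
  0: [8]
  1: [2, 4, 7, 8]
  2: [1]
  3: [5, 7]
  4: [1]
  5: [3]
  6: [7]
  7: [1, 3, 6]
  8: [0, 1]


Visit 1, enqueue [2, 4, 7, 8]
Visit 2, enqueue []
Visit 4, enqueue []
Visit 7, enqueue [3, 6]
Visit 8, enqueue [0]
Visit 3, enqueue [5]
Visit 6, enqueue []
Visit 0, enqueue []
Visit 5, enqueue []

BFS order: [1, 2, 4, 7, 8, 3, 6, 0, 5]


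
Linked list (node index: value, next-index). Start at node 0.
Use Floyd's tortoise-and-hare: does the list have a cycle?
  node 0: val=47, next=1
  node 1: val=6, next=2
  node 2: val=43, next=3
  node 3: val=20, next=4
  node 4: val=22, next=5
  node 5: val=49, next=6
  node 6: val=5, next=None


Floyd's tortoise (slow, +1) and hare (fast, +2):
  init: slow=0, fast=0
  step 1: slow=1, fast=2
  step 2: slow=2, fast=4
  step 3: slow=3, fast=6
  step 4: fast -> None, no cycle

Cycle: no


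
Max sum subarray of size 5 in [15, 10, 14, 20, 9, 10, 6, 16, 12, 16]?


[0:5]: 68
[1:6]: 63
[2:7]: 59
[3:8]: 61
[4:9]: 53
[5:10]: 60

Max: 68 at [0:5]


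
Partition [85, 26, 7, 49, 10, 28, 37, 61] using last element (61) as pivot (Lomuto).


Pivot: 61
  26 <= 61: swap -> [26, 85, 7, 49, 10, 28, 37, 61]
  7 <= 61: swap -> [26, 7, 85, 49, 10, 28, 37, 61]
  49 <= 61: swap -> [26, 7, 49, 85, 10, 28, 37, 61]
  10 <= 61: swap -> [26, 7, 49, 10, 85, 28, 37, 61]
  28 <= 61: swap -> [26, 7, 49, 10, 28, 85, 37, 61]
  37 <= 61: swap -> [26, 7, 49, 10, 28, 37, 85, 61]
Place pivot at 6: [26, 7, 49, 10, 28, 37, 61, 85]

Partitioned: [26, 7, 49, 10, 28, 37, 61, 85]


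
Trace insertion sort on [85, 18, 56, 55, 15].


Initial: [85, 18, 56, 55, 15]
Insert 18: [18, 85, 56, 55, 15]
Insert 56: [18, 56, 85, 55, 15]
Insert 55: [18, 55, 56, 85, 15]
Insert 15: [15, 18, 55, 56, 85]

Sorted: [15, 18, 55, 56, 85]


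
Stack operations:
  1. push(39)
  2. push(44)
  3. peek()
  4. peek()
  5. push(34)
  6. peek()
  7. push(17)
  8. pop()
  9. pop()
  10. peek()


push(39) -> [39]
push(44) -> [39, 44]
peek()->44
peek()->44
push(34) -> [39, 44, 34]
peek()->34
push(17) -> [39, 44, 34, 17]
pop()->17, [39, 44, 34]
pop()->34, [39, 44]
peek()->44

Final stack: [39, 44]


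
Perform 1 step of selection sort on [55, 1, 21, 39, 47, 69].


Initial: [55, 1, 21, 39, 47, 69]
Step 1: min=1 at 1
  Swap: [1, 55, 21, 39, 47, 69]

After 1 step: [1, 55, 21, 39, 47, 69]


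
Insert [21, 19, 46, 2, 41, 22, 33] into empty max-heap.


Insert 21: [21]
Insert 19: [21, 19]
Insert 46: [46, 19, 21]
Insert 2: [46, 19, 21, 2]
Insert 41: [46, 41, 21, 2, 19]
Insert 22: [46, 41, 22, 2, 19, 21]
Insert 33: [46, 41, 33, 2, 19, 21, 22]

Final heap: [46, 41, 33, 2, 19, 21, 22]


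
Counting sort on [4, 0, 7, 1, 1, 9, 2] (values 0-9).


Input: [4, 0, 7, 1, 1, 9, 2]
Counts: [1, 2, 1, 0, 1, 0, 0, 1, 0, 1]

Sorted: [0, 1, 1, 2, 4, 7, 9]


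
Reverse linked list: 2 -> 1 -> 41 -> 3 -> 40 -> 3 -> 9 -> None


Step 1: curr=2, set curr.next=prev(None) | reversed so far: 2
Step 2: curr=1, set curr.next=prev(2) | reversed so far: 1 -> 2
Step 3: curr=41, set curr.next=prev(1) | reversed so far: 41 -> 1 -> 2
Step 4: curr=3, set curr.next=prev(41) | reversed so far: 3 -> 41 -> 1 -> 2
Step 5: curr=40, set curr.next=prev(3) | reversed so far: 40 -> 3 -> 41 -> 1 -> 2
Step 6: curr=3, set curr.next=prev(40) | reversed so far: 3 -> 40 -> 3 -> 41 -> 1 -> 2
Step 7: curr=9, set curr.next=prev(3) | reversed so far: 9 -> 3 -> 40 -> 3 -> 41 -> 1 -> 2

9 -> 3 -> 40 -> 3 -> 41 -> 1 -> 2 -> None


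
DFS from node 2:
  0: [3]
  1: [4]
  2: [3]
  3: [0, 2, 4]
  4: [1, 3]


Visit 2, push [3]
Visit 3, push [4, 0]
Visit 0, push []
Visit 4, push [1]
Visit 1, push []

DFS order: [2, 3, 0, 4, 1]


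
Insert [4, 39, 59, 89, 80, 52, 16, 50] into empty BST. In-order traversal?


Insert 4: root
Insert 39: R from 4
Insert 59: R from 4 -> R from 39
Insert 89: R from 4 -> R from 39 -> R from 59
Insert 80: R from 4 -> R from 39 -> R from 59 -> L from 89
Insert 52: R from 4 -> R from 39 -> L from 59
Insert 16: R from 4 -> L from 39
Insert 50: R from 4 -> R from 39 -> L from 59 -> L from 52

In-order: [4, 16, 39, 50, 52, 59, 80, 89]


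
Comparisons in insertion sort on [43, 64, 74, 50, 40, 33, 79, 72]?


Algorithm: insertion sort
Input: [43, 64, 74, 50, 40, 33, 79, 72]
Sorted: [33, 40, 43, 50, 64, 72, 74, 79]

18


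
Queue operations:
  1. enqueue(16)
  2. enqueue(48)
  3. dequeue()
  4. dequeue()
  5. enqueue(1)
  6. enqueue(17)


enqueue(16) -> [16]
enqueue(48) -> [16, 48]
dequeue()->16, [48]
dequeue()->48, []
enqueue(1) -> [1]
enqueue(17) -> [1, 17]

Final queue: [1, 17]


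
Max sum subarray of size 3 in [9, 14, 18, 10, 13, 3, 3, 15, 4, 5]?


[0:3]: 41
[1:4]: 42
[2:5]: 41
[3:6]: 26
[4:7]: 19
[5:8]: 21
[6:9]: 22
[7:10]: 24

Max: 42 at [1:4]


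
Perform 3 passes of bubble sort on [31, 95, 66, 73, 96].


Initial: [31, 95, 66, 73, 96]
Pass 1: [31, 66, 73, 95, 96] (2 swaps)
Pass 2: [31, 66, 73, 95, 96] (0 swaps)
Pass 3: [31, 66, 73, 95, 96] (0 swaps)

After 3 passes: [31, 66, 73, 95, 96]


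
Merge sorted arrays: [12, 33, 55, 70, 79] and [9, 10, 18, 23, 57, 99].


Take 9 from B
Take 10 from B
Take 12 from A
Take 18 from B
Take 23 from B
Take 33 from A
Take 55 from A
Take 57 from B
Take 70 from A
Take 79 from A

Merged: [9, 10, 12, 18, 23, 33, 55, 57, 70, 79, 99]
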